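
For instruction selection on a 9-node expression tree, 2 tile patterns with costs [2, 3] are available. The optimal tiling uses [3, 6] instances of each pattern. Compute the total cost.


Total cost = sum(count_i * cost_i)
= 3*2 + 6*3
= 24

24


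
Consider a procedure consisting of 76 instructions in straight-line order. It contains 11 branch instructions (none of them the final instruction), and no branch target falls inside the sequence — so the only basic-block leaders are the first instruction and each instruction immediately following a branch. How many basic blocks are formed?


With no in-sequence branch targets, the leaders are the first instruction plus the instruction after each branch.
Number of basic blocks = branches + 1
= 11 + 1 = 12

12


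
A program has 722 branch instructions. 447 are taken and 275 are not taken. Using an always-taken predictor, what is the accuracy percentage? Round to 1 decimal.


Predictor: always-taken
Correct predictions = 447
Accuracy = 447 / 722 * 100 = 61.9%

61.9


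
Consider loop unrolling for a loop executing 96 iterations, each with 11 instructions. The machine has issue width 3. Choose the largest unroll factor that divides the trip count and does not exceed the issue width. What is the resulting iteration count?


Largest divisor of 96 <= 3 is 3
New iterations = 96 / 3 = 32

32


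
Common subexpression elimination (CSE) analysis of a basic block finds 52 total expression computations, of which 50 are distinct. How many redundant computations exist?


CSE count = total expressions - unique expressions
= 52 - 50 = 2

2


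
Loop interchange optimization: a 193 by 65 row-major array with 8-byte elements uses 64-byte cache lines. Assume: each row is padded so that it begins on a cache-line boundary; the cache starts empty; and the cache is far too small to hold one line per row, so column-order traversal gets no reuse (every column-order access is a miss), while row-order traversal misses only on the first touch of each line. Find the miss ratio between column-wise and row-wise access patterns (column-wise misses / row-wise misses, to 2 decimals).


Each row occupies 65 * 8 = 520 bytes and starts on a line boundary, so it spans ceil(520 / 64) = 9 cache lines.
Row-major traversal misses (one per line touched): 193 * ceil(65 * 8 / 64) = 1737
Column-major traversal misses (no reuse, every access misses): 193 * 65 = 12545
Ratio = 12545 / 1737 = 7.22

7.22


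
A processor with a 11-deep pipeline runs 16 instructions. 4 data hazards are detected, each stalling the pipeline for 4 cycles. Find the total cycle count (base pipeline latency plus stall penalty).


Base cycles = 11 + 16 - 1 = 26
Total stalls = 4 * 4 = 16
Total = 26 + 16 = 42

42


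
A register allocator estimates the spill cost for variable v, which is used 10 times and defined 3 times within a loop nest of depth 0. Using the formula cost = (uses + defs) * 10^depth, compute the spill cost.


uses + defs = 10 + 3 = 13
10^0 = 1
Spill cost = 13 * 1 = 13

13


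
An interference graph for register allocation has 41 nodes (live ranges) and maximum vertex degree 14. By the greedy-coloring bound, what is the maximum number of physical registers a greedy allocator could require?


Greedy coloring never needs more than (max_degree + 1) colors: when coloring a vertex, at most max_degree neighbors are already colored.
Upper bound = 14 + 1 = 15

15


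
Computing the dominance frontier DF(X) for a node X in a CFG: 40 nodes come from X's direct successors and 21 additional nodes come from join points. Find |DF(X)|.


DF(X) = direct successor contributions + join point contributions
= 40 + 21 = 61

61


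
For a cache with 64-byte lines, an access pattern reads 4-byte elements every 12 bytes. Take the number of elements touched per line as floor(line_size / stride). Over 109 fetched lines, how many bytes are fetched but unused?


Elements per line = floor(64 / 12) = 5
Bytes used per line = 5 * 4 = 20
Wasted per line = 64 - 20 = 44
Total wasted = 44 * 109 = 4796

4796


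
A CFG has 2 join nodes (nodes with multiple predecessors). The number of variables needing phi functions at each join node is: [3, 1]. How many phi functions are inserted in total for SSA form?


Total phi functions = sum of phi functions at each join node
= 3 + 1 = 4

4


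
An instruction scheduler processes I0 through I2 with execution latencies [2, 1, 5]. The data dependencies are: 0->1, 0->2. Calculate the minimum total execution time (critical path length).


Compute longest path through dependency graph: dist(Ik) = max over predecessors of dist + latency(Ik).
dist(I0) = latency 2 = 2
dist(I1) = dist(I0) + 1 = 2 + 1 = 3
dist(I2) = dist(I0) + 5 = 2 + 5 = 7
Critical path = max dist = 7

7


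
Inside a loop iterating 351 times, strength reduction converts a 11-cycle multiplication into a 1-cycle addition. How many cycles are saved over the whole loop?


Per-iteration saving = 11 - 1 = 10
Total saved = 351 * 10 = 3510

3510


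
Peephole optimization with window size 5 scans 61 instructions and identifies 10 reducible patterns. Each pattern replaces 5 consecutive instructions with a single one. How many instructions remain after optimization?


Each match removes 4 instructions.
Total removed = 10 * 4 = 40
Remaining = 61 - 40 = 21

21


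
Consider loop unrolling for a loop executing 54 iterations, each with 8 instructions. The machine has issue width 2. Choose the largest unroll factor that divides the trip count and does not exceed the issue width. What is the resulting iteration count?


Largest divisor of 54 <= 2 is 2
New iterations = 54 / 2 = 27

27


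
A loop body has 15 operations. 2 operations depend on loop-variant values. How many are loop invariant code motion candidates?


Invariant candidates = total - loop-dependent
= 15 - 2 = 13

13


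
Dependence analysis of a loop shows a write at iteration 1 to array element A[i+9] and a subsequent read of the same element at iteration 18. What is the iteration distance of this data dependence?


Distance = read iteration - write iteration
= 18 - 1 = 17

17


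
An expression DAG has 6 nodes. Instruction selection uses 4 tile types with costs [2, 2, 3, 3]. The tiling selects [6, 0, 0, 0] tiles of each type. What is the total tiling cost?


Total cost = sum(count_i * cost_i)
= 6*2 + 0*2 + 0*3 + 0*3
= 12

12


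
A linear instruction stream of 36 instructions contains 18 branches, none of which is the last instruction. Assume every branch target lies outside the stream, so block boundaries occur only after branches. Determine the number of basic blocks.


With no in-sequence branch targets, the leaders are the first instruction plus the instruction after each branch.
Number of basic blocks = branches + 1
= 18 + 1 = 19

19


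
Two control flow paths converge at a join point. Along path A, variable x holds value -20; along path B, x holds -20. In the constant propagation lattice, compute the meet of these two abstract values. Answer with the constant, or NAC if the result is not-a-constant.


Meet operation: if both paths give the same constant, result is that constant; if they differ, result is NAC (not-a-constant).
Path A: -20, Path B: -20 -> equal
Result: constant -> -20

-20


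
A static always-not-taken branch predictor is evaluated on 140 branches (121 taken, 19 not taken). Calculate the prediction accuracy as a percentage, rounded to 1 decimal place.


Predictor: always-not-taken
Correct predictions = 19
Accuracy = 19 / 140 * 100 = 13.6%

13.6


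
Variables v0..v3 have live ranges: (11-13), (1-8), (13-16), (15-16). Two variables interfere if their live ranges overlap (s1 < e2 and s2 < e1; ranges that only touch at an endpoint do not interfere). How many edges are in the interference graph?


Check all pairs for overlapping intervals.
Two intervals (s1,e1) and (s2,e2) overlap if s1 < e2 and s2 < e1.
v0 (11-13) vs v1..v3: overlaps none -> 0
v1 (1-8) vs v2..v3: overlaps none -> 0
v2 (13-16) vs v3: overlaps v3 -> 1
Total overlapping pairs = 0 + 0 + 1 = 1

1


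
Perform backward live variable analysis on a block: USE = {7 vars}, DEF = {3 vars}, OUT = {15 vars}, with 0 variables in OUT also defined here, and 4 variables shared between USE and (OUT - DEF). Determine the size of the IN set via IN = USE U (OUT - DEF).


OUT - DEF: 15 - 0 = 15
|IN| = |USE| + |OUT - DEF| - |USE ∩ (OUT - DEF)| = 7 + 15 - 4 = 18

18


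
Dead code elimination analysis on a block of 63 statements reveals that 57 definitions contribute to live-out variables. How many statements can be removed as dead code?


Dead code = total statements - live definitions
= 63 - 57 = 6

6


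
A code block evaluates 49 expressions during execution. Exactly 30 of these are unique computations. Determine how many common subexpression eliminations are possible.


CSE count = total expressions - unique expressions
= 49 - 30 = 19

19


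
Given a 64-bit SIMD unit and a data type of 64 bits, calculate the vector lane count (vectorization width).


Width = SIMD bits / data type bits
= 64 / 64 = 1

1


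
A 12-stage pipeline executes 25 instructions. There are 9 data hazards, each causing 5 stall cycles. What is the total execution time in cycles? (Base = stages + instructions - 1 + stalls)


Base cycles = 12 + 25 - 1 = 36
Total stalls = 9 * 5 = 45
Total = 36 + 45 = 81

81


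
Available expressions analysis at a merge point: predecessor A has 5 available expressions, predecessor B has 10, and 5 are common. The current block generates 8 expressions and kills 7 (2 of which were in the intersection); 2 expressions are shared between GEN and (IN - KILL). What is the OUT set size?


IN = intersection of predecessors = 5
IN - KILL = 5 - 2 = 3
|OUT| = |GEN| + |IN - KILL| - |GEN ∩ (IN - KILL)| = 8 + 3 - 2 = 9

9


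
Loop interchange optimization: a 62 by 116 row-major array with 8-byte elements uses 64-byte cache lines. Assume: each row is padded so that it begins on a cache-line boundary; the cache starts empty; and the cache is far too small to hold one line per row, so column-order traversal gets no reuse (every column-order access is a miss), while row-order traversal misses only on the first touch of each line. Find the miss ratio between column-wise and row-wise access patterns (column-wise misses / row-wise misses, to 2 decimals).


Each row occupies 116 * 8 = 928 bytes and starts on a line boundary, so it spans ceil(928 / 64) = 15 cache lines.
Row-major traversal misses (one per line touched): 62 * ceil(116 * 8 / 64) = 930
Column-major traversal misses (no reuse, every access misses): 62 * 116 = 7192
Ratio = 7192 / 930 = 7.73

7.73


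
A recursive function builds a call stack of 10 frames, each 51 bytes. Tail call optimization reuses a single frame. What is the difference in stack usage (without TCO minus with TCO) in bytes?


Without TCO: 10 * 51 = 510 bytes
With TCO: reuse 1 frame = 51 bytes
Savings = 510 - 51 = 459

459


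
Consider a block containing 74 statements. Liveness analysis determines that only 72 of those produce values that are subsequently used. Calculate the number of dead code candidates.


Dead code = total statements - live definitions
= 74 - 72 = 2

2


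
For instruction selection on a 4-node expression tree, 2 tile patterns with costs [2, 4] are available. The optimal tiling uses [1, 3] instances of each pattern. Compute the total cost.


Total cost = sum(count_i * cost_i)
= 1*2 + 3*4
= 14

14


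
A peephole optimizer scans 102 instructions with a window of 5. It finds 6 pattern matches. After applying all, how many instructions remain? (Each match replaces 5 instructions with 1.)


Each match removes 4 instructions.
Total removed = 6 * 4 = 24
Remaining = 102 - 24 = 78

78


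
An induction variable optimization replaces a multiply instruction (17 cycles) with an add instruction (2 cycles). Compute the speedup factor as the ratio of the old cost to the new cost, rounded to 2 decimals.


Ratio = mult_cost / add_cost = 17 / 2 = 8.5

8.5


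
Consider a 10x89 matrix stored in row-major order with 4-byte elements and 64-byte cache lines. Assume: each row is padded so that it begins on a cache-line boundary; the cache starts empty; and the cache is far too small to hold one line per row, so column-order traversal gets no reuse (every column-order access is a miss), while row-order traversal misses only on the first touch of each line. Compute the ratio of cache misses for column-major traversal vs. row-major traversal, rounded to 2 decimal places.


Each row occupies 89 * 4 = 356 bytes and starts on a line boundary, so it spans ceil(356 / 64) = 6 cache lines.
Row-major traversal misses (one per line touched): 10 * ceil(89 * 4 / 64) = 60
Column-major traversal misses (no reuse, every access misses): 10 * 89 = 890
Ratio = 890 / 60 = 14.83

14.83


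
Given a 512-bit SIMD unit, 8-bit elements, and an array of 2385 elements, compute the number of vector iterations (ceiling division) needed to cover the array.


Width = 512 / 8 = 64 elements per vector op
Iterations = ceil(2385 / 64) = 38

38


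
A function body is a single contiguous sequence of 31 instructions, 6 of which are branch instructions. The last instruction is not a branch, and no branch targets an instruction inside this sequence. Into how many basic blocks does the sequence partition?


With no in-sequence branch targets, the leaders are the first instruction plus the instruction after each branch.
Number of basic blocks = branches + 1
= 6 + 1 = 7

7


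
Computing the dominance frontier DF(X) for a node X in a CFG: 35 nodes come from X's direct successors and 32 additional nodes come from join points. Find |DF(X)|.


DF(X) = direct successor contributions + join point contributions
= 35 + 32 = 67

67


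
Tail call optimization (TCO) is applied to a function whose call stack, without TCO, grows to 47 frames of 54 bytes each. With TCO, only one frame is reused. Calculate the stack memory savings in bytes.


Without TCO: 47 * 54 = 2538 bytes
With TCO: reuse 1 frame = 54 bytes
Savings = 2538 - 54 = 2484

2484


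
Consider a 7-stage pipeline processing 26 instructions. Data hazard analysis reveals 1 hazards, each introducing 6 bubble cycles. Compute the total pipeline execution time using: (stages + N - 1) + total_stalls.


Base cycles = 7 + 26 - 1 = 32
Total stalls = 1 * 6 = 6
Total = 32 + 6 = 38

38


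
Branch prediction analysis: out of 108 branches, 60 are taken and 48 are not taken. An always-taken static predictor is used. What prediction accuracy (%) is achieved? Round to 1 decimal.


Predictor: always-taken
Correct predictions = 60
Accuracy = 60 / 108 * 100 = 55.6%

55.6


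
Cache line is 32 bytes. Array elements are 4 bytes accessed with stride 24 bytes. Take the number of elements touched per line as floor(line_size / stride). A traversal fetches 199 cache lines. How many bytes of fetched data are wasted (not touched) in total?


Elements per line = floor(32 / 24) = 1
Bytes used per line = 1 * 4 = 4
Wasted per line = 32 - 4 = 28
Total wasted = 28 * 199 = 5572

5572


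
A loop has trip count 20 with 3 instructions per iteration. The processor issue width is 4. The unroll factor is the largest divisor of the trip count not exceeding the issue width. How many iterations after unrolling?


Largest divisor of 20 <= 4 is 4
New iterations = 20 / 4 = 5

5


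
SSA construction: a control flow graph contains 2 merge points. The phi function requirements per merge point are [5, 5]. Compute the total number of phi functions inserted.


Total phi functions = sum of phi functions at each join node
= 5 + 5 = 10

10


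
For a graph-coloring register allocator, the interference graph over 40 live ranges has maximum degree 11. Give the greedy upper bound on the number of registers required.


Greedy coloring never needs more than (max_degree + 1) colors: when coloring a vertex, at most max_degree neighbors are already colored.
Upper bound = 11 + 1 = 12

12


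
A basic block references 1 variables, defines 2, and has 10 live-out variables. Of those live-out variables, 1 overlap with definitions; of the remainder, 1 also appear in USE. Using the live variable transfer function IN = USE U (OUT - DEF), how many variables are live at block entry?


OUT - DEF: 10 - 1 = 9
|IN| = |USE| + |OUT - DEF| - |USE ∩ (OUT - DEF)| = 1 + 9 - 1 = 9

9


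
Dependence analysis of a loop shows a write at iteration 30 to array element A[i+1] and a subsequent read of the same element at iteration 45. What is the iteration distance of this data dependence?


Distance = read iteration - write iteration
= 45 - 30 = 15

15


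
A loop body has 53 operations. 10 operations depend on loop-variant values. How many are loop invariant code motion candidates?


Invariant candidates = total - loop-dependent
= 53 - 10 = 43

43


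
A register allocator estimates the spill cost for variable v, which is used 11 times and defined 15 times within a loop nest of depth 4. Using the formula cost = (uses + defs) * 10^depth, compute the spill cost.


uses + defs = 11 + 15 = 26
10^4 = 10000
Spill cost = 26 * 10000 = 260000

260000


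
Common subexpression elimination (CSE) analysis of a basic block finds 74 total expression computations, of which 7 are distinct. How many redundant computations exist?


CSE count = total expressions - unique expressions
= 74 - 7 = 67

67


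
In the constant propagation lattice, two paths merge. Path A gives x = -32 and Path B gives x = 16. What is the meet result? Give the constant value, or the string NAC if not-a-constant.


Meet operation: if both paths give the same constant, result is that constant; if they differ, result is NAC (not-a-constant).
Path A: -32, Path B: 16 -> differ
Result: not-a-constant -> NAC

NAC


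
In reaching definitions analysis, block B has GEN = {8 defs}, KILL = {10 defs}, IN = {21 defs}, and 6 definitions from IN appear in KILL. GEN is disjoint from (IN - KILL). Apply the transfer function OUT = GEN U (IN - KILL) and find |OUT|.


IN - KILL: 21 - 6 = 15 surviving definitions
OUT = GEN + surviving = 8 + 15 = 23

23


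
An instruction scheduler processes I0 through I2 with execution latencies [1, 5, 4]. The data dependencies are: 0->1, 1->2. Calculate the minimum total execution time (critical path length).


Compute longest path through dependency graph: dist(Ik) = max over predecessors of dist + latency(Ik).
dist(I0) = latency 1 = 1
dist(I1) = dist(I0) + 5 = 1 + 5 = 6
dist(I2) = dist(I1) + 4 = 6 + 4 = 10
Critical path = max dist = 10

10


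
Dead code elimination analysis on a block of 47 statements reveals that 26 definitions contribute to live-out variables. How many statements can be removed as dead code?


Dead code = total statements - live definitions
= 47 - 26 = 21

21


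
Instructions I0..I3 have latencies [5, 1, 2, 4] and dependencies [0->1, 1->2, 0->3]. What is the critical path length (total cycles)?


Compute longest path through dependency graph: dist(Ik) = max over predecessors of dist + latency(Ik).
dist(I0) = latency 5 = 5
dist(I1) = dist(I0) + 1 = 5 + 1 = 6
dist(I2) = dist(I1) + 2 = 6 + 2 = 8
dist(I3) = dist(I0) + 4 = 5 + 4 = 9
Critical path = max dist = 9

9


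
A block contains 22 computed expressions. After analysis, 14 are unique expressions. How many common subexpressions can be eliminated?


CSE count = total expressions - unique expressions
= 22 - 14 = 8

8


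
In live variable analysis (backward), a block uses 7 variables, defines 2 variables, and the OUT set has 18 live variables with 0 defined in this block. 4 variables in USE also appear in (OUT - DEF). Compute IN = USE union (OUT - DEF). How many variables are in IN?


OUT - DEF: 18 - 0 = 18
|IN| = |USE| + |OUT - DEF| - |USE ∩ (OUT - DEF)| = 7 + 18 - 4 = 21

21


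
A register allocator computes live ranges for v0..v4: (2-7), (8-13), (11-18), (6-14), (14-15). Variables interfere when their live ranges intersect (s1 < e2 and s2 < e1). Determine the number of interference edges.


Check all pairs for overlapping intervals.
Two intervals (s1,e1) and (s2,e2) overlap if s1 < e2 and s2 < e1.
v0 (2-7) vs v1..v4: overlaps v3 -> 1
v1 (8-13) vs v2..v4: overlaps v2, v3 -> 2
v2 (11-18) vs v3..v4: overlaps v3, v4 -> 2
v3 (6-14) vs v4: overlaps none -> 0
Total overlapping pairs = 1 + 2 + 2 + 0 = 5

5


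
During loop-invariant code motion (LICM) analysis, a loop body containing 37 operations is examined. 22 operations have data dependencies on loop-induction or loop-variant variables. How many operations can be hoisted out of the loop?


Invariant candidates = total - loop-dependent
= 37 - 22 = 15

15


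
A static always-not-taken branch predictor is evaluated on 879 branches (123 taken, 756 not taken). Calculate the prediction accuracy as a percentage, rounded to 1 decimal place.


Predictor: always-not-taken
Correct predictions = 756
Accuracy = 756 / 879 * 100 = 86.0%

86.0


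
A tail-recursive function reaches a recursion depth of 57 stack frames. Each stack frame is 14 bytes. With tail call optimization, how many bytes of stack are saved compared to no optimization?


Without TCO: 57 * 14 = 798 bytes
With TCO: reuse 1 frame = 14 bytes
Savings = 798 - 14 = 784

784


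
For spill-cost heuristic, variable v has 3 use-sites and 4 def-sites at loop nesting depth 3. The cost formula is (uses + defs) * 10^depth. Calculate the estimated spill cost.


uses + defs = 3 + 4 = 7
10^3 = 1000
Spill cost = 7 * 1000 = 7000

7000


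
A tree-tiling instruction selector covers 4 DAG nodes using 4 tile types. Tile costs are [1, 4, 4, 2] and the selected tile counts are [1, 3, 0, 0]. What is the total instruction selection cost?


Total cost = sum(count_i * cost_i)
= 1*1 + 3*4 + 0*4 + 0*2
= 13

13


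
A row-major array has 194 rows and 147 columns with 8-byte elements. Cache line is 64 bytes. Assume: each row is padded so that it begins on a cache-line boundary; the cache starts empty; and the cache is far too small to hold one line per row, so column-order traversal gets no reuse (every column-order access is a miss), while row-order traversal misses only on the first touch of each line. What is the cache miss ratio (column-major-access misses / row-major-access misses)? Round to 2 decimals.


Each row occupies 147 * 8 = 1176 bytes and starts on a line boundary, so it spans ceil(1176 / 64) = 19 cache lines.
Row-major traversal misses (one per line touched): 194 * ceil(147 * 8 / 64) = 3686
Column-major traversal misses (no reuse, every access misses): 194 * 147 = 28518
Ratio = 28518 / 3686 = 7.74

7.74


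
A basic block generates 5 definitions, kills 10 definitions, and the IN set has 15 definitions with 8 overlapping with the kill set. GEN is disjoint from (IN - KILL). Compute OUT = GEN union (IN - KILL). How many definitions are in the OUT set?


IN - KILL: 15 - 8 = 7 surviving definitions
OUT = GEN + surviving = 5 + 7 = 12

12


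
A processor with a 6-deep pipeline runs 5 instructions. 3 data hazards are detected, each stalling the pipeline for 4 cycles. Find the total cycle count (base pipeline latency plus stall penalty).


Base cycles = 6 + 5 - 1 = 10
Total stalls = 3 * 4 = 12
Total = 10 + 12 = 22

22


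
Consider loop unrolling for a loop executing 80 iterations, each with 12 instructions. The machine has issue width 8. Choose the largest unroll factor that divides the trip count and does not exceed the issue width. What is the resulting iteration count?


Largest divisor of 80 <= 8 is 8
New iterations = 80 / 8 = 10

10


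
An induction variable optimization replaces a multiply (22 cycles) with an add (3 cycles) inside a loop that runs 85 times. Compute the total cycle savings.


Per-iteration saving = 22 - 3 = 19
Total saved = 85 * 19 = 1615

1615


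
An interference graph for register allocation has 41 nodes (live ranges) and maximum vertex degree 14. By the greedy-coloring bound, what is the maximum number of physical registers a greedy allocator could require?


Greedy coloring never needs more than (max_degree + 1) colors: when coloring a vertex, at most max_degree neighbors are already colored.
Upper bound = 14 + 1 = 15

15


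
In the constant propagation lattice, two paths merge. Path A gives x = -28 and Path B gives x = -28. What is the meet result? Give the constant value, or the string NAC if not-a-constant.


Meet operation: if both paths give the same constant, result is that constant; if they differ, result is NAC (not-a-constant).
Path A: -28, Path B: -28 -> equal
Result: constant -> -28

-28


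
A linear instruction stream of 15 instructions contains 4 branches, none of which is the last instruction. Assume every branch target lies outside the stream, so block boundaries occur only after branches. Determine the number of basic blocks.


With no in-sequence branch targets, the leaders are the first instruction plus the instruction after each branch.
Number of basic blocks = branches + 1
= 4 + 1 = 5

5


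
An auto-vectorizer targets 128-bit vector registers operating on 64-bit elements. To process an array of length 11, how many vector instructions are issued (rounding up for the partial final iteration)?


Width = 128 / 64 = 2 elements per vector op
Iterations = ceil(11 / 2) = 6

6


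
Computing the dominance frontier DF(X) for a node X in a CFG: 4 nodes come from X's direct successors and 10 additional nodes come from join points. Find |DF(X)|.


DF(X) = direct successor contributions + join point contributions
= 4 + 10 = 14

14


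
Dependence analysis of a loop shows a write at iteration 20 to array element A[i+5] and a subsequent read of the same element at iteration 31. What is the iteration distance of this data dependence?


Distance = read iteration - write iteration
= 31 - 20 = 11

11


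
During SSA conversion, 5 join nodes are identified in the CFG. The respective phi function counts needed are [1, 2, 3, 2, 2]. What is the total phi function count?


Total phi functions = sum of phi functions at each join node
= 1 + 2 + 3 + 2 + 2 = 10

10


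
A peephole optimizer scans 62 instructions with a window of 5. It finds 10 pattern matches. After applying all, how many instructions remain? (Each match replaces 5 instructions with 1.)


Each match removes 4 instructions.
Total removed = 10 * 4 = 40
Remaining = 62 - 40 = 22

22


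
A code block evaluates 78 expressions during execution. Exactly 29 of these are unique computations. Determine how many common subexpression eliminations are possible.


CSE count = total expressions - unique expressions
= 78 - 29 = 49

49


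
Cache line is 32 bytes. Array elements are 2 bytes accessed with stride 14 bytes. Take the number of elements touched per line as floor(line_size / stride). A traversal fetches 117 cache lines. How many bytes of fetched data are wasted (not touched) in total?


Elements per line = floor(32 / 14) = 2
Bytes used per line = 2 * 2 = 4
Wasted per line = 32 - 4 = 28
Total wasted = 28 * 117 = 3276

3276


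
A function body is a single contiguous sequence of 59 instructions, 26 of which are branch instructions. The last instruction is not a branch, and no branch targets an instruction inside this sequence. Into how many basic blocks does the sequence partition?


With no in-sequence branch targets, the leaders are the first instruction plus the instruction after each branch.
Number of basic blocks = branches + 1
= 26 + 1 = 27

27


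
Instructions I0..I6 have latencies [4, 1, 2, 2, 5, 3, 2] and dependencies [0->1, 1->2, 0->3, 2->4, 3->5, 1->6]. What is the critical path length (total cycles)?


Compute longest path through dependency graph: dist(Ik) = max over predecessors of dist + latency(Ik).
dist(I0) = latency 4 = 4
dist(I1) = dist(I0) + 1 = 4 + 1 = 5
dist(I2) = dist(I1) + 2 = 5 + 2 = 7
dist(I3) = dist(I0) + 2 = 4 + 2 = 6
dist(I4) = dist(I2) + 5 = 7 + 5 = 12
dist(I5) = dist(I3) + 3 = 6 + 3 = 9
dist(I6) = dist(I1) + 2 = 5 + 2 = 7
Critical path = max dist = 12

12


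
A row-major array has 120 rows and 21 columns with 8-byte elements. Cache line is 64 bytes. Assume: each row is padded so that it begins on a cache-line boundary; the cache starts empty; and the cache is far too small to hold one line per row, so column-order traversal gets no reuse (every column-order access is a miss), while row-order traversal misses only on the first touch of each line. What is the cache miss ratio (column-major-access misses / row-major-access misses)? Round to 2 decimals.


Each row occupies 21 * 8 = 168 bytes and starts on a line boundary, so it spans ceil(168 / 64) = 3 cache lines.
Row-major traversal misses (one per line touched): 120 * ceil(21 * 8 / 64) = 360
Column-major traversal misses (no reuse, every access misses): 120 * 21 = 2520
Ratio = 2520 / 360 = 7.0

7.0


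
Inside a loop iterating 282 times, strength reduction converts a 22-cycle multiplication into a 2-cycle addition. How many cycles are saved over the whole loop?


Per-iteration saving = 22 - 2 = 20
Total saved = 282 * 20 = 5640

5640


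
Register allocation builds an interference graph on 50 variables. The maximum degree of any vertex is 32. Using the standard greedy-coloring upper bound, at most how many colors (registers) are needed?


Greedy coloring never needs more than (max_degree + 1) colors: when coloring a vertex, at most max_degree neighbors are already colored.
Upper bound = 32 + 1 = 33

33


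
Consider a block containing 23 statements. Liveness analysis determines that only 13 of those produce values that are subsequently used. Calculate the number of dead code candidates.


Dead code = total statements - live definitions
= 23 - 13 = 10

10


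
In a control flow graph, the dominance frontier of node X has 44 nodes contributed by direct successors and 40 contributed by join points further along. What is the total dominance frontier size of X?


DF(X) = direct successor contributions + join point contributions
= 44 + 40 = 84

84


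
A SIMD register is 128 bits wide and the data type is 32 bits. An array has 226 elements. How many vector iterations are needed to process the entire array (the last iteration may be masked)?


Width = 128 / 32 = 4 elements per vector op
Iterations = ceil(226 / 4) = 57

57


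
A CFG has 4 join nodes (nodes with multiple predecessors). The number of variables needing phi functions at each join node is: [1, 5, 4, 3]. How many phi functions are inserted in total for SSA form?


Total phi functions = sum of phi functions at each join node
= 1 + 5 + 4 + 3 = 13

13


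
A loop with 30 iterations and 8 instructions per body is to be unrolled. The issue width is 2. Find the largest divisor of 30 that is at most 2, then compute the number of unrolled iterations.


Largest divisor of 30 <= 2 is 2
New iterations = 30 / 2 = 15

15


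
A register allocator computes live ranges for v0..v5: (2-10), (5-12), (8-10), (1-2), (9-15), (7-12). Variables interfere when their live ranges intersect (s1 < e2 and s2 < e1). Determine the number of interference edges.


Check all pairs for overlapping intervals.
Two intervals (s1,e1) and (s2,e2) overlap if s1 < e2 and s2 < e1.
v0 (2-10) vs v1..v5: overlaps v1, v2, v4, v5 -> 4
v1 (5-12) vs v2..v5: overlaps v2, v4, v5 -> 3
v2 (8-10) vs v3..v5: overlaps v4, v5 -> 2
v3 (1-2) vs v4..v5: overlaps none -> 0
v4 (9-15) vs v5: overlaps v5 -> 1
Total overlapping pairs = 4 + 3 + 2 + 0 + 1 = 10

10


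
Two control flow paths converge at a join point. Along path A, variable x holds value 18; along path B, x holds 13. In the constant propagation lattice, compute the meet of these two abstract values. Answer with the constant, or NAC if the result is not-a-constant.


Meet operation: if both paths give the same constant, result is that constant; if they differ, result is NAC (not-a-constant).
Path A: 18, Path B: 13 -> differ
Result: not-a-constant -> NAC

NAC


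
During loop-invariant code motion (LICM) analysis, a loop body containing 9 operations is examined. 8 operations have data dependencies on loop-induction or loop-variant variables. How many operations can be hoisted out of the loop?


Invariant candidates = total - loop-dependent
= 9 - 8 = 1

1


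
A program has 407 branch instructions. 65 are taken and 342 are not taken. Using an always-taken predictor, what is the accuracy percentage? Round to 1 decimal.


Predictor: always-taken
Correct predictions = 65
Accuracy = 65 / 407 * 100 = 16.0%

16.0


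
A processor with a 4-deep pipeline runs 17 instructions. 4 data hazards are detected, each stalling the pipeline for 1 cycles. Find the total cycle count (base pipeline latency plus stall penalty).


Base cycles = 4 + 17 - 1 = 20
Total stalls = 4 * 1 = 4
Total = 20 + 4 = 24

24


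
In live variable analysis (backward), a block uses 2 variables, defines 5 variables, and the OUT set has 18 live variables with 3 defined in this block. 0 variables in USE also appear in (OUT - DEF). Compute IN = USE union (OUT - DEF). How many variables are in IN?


OUT - DEF: 18 - 3 = 15
|IN| = |USE| + |OUT - DEF| - |USE ∩ (OUT - DEF)| = 2 + 15 - 0 = 17

17


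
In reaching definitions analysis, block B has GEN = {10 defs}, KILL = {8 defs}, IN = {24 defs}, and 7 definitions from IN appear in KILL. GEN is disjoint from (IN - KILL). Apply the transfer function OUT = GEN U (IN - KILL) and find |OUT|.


IN - KILL: 24 - 7 = 17 surviving definitions
OUT = GEN + surviving = 10 + 17 = 27

27


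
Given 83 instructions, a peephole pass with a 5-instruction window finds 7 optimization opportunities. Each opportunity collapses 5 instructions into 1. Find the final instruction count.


Each match removes 4 instructions.
Total removed = 7 * 4 = 28
Remaining = 83 - 28 = 55

55


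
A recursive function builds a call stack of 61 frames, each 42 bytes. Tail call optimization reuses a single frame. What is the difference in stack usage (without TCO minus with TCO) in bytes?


Without TCO: 61 * 42 = 2562 bytes
With TCO: reuse 1 frame = 42 bytes
Savings = 2562 - 42 = 2520

2520


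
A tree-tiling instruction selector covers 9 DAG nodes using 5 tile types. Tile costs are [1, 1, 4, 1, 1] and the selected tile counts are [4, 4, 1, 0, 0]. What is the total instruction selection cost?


Total cost = sum(count_i * cost_i)
= 4*1 + 4*1 + 1*4 + 0*1 + 0*1
= 12

12


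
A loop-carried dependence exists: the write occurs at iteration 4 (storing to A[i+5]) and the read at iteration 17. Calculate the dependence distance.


Distance = read iteration - write iteration
= 17 - 4 = 13

13


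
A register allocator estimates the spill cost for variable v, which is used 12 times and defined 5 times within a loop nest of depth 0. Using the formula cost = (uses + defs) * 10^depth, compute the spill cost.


uses + defs = 12 + 5 = 17
10^0 = 1
Spill cost = 17 * 1 = 17

17


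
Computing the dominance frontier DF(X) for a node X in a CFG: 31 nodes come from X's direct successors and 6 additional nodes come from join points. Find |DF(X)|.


DF(X) = direct successor contributions + join point contributions
= 31 + 6 = 37

37


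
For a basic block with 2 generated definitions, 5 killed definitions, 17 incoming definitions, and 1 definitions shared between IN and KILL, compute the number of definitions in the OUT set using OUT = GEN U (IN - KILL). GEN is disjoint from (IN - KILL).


IN - KILL: 17 - 1 = 16 surviving definitions
OUT = GEN + surviving = 2 + 16 = 18

18


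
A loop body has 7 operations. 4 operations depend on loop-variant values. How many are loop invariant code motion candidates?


Invariant candidates = total - loop-dependent
= 7 - 4 = 3

3


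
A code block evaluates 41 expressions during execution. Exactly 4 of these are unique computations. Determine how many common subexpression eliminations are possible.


CSE count = total expressions - unique expressions
= 41 - 4 = 37

37


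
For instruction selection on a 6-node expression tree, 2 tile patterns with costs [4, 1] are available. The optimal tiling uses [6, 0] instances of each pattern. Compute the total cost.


Total cost = sum(count_i * cost_i)
= 6*4 + 0*1
= 24

24


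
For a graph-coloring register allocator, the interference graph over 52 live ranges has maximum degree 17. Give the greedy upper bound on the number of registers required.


Greedy coloring never needs more than (max_degree + 1) colors: when coloring a vertex, at most max_degree neighbors are already colored.
Upper bound = 17 + 1 = 18

18


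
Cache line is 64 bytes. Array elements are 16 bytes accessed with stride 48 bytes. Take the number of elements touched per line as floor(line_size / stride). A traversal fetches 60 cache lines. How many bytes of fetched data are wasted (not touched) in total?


Elements per line = floor(64 / 48) = 1
Bytes used per line = 1 * 16 = 16
Wasted per line = 64 - 16 = 48
Total wasted = 48 * 60 = 2880

2880


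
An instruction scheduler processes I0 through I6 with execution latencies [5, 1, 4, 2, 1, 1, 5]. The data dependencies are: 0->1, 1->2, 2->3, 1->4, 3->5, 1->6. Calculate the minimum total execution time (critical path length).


Compute longest path through dependency graph: dist(Ik) = max over predecessors of dist + latency(Ik).
dist(I0) = latency 5 = 5
dist(I1) = dist(I0) + 1 = 5 + 1 = 6
dist(I2) = dist(I1) + 4 = 6 + 4 = 10
dist(I3) = dist(I2) + 2 = 10 + 2 = 12
dist(I4) = dist(I1) + 1 = 6 + 1 = 7
dist(I5) = dist(I3) + 1 = 12 + 1 = 13
dist(I6) = dist(I1) + 5 = 6 + 5 = 11
Critical path = max dist = 13

13


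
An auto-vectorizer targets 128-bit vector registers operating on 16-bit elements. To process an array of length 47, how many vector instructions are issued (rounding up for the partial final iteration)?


Width = 128 / 16 = 8 elements per vector op
Iterations = ceil(47 / 8) = 6

6


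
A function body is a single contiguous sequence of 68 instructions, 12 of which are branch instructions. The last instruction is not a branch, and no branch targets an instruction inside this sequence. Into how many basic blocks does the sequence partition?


With no in-sequence branch targets, the leaders are the first instruction plus the instruction after each branch.
Number of basic blocks = branches + 1
= 12 + 1 = 13

13


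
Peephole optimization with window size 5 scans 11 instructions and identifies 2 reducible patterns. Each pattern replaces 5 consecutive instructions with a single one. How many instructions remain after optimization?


Each match removes 4 instructions.
Total removed = 2 * 4 = 8
Remaining = 11 - 8 = 3

3


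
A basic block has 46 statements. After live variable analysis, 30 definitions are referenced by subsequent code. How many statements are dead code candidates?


Dead code = total statements - live definitions
= 46 - 30 = 16

16


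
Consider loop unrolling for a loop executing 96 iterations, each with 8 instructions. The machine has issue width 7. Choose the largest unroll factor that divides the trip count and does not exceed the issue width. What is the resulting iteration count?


Largest divisor of 96 <= 7 is 6
New iterations = 96 / 6 = 16

16


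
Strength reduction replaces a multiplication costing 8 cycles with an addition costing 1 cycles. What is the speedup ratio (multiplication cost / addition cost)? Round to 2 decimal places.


Ratio = mult_cost / add_cost = 8 / 1 = 8.0

8.0


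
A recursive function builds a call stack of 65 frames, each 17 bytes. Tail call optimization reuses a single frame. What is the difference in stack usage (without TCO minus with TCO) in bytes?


Without TCO: 65 * 17 = 1105 bytes
With TCO: reuse 1 frame = 17 bytes
Savings = 1105 - 17 = 1088

1088


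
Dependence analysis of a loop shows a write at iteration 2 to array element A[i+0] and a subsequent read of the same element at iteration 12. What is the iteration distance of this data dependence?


Distance = read iteration - write iteration
= 12 - 2 = 10

10
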